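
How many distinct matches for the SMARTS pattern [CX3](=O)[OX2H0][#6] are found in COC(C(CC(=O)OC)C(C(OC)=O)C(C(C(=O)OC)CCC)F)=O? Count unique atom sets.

4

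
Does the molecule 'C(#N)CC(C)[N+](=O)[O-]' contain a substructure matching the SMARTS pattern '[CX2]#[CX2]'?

No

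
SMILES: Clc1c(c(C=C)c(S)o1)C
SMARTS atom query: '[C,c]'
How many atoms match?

7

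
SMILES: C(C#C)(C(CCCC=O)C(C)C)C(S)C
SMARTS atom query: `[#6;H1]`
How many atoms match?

6

The query [#6;H1] means: any carbon bearing exactly one hydrogen.
Check the 15 heavy atoms by environment: 3× C (H2) → no; 6× C (H1) → match; 3× C (H3) → no; 1× S (H1) → no; 1× O (H0) → no; 1× C (H0) → no.
That gives 6 matching atoms.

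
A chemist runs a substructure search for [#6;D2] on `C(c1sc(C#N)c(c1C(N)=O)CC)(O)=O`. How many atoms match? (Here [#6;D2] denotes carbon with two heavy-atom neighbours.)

2

The query [#6;D2] means: any carbon bonded to exactly two heavy atoms.
Check the 15 heavy atoms by environment: 1× s (aromatic, D2) → no; 4× c (aromatic, D3) → no; 2× C (D2) → match; 2× N (D1) → no; 1× C (D1) → no; 2× C (D3) → no; 3× O (D1) → no.
That gives 2 matching atoms.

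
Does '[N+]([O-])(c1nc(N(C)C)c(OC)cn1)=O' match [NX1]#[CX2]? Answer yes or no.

No

The pattern [NX1]#[CX2] describes a nitrogen triple-bonded to a two-connected carbon — a nitrile.
The closest candidate here is a nitro group (-[N+](=O)[O-]), but there is no C#N triple bond. No other fragment satisfies the full query, so there is no match.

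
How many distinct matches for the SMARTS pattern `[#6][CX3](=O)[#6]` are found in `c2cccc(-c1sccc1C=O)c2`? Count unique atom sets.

0

[#6][CX3](=O)[#6] is the SMARTS for a ketone: a carbonyl carbon (no H) flanked by two carbons.
The molecule has an aldehyde (-CHO), but the carbonyl carbon has H1, so it is not flanked by two carbons; nothing else fits, so there are 0 matches.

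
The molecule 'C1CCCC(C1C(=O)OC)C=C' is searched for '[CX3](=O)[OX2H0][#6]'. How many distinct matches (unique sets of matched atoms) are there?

1

[CX3](=O)[OX2H0][#6] is the SMARTS for an ester: a carbonyl carbon bonded to an oxygen that is itself bonded to carbon (no H on that O).
Exactly one fragment in the molecule meets all constraints, giving 1 match.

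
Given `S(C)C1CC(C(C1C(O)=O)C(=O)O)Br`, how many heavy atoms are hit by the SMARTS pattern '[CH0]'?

2

Check the 14 heavy atoms by environment: 4× C (H1) → no; 1× C (H2) → no; 1× Br (H0) → no; 2× C (H0) → match; 2× O (H0) → no; 2× O (H1) → no; 1× S (H0) → no; 1× C (H3) → no.
That gives 2 matching atoms.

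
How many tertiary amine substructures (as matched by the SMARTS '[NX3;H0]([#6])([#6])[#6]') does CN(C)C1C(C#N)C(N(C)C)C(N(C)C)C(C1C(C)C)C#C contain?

3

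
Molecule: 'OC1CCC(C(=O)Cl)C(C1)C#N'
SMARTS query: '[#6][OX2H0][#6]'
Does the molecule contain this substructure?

No

The pattern [#6][OX2H0][#6] describes an aliphatic oxygen bridging two carbons with no H on the oxygen — an ether.
The closest candidate here is a hydroxyl group (-OH), but the oxygen has H1, not H0 bridging two carbons. No other fragment satisfies the full query, so there is no match.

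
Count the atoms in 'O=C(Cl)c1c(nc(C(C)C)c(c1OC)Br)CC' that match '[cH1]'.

The query [cH1] means: aromatic carbon bearing exactly one hydrogen.
Check the 17 heavy atoms by environment: 1× n (aromatic, H0) → no; 5× c (aromatic, H0) → no; 1× C (H2) → no; 4× C (H3) → no; 1× Br (H0) → no; 2× O (H0) → no; 1× C (H0) → no; 1× Cl (H0) → no; 1× C (H1) → no.
No environment satisfies the query, so 0 matching atoms.

0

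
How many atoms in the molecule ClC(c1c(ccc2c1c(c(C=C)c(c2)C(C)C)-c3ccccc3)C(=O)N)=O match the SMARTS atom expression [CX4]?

The query [CX4] means: C with X4: aliphatic carbon with exactly 4 total connections (bonds + H).
Check the 27 heavy atoms by environment: 16× c (aromatic, X3) → no; 3× C (X4) → match; 4× C (X3) → no; 2× O (X1) → no; 1× N (X3) → no; 1× Cl (X1) → no.
That gives 3 matching atoms.

3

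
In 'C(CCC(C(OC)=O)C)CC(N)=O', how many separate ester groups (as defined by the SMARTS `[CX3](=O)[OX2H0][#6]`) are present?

1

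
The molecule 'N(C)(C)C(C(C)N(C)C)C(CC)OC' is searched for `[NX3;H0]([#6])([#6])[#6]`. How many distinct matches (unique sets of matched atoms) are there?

2

[NX3;H0]([#6])([#6])[#6] is the SMARTS for a tertiary amine: a trivalent nitrogen with no H, bonded to three carbons.
The molecule carries 2 separate instances of a dimethylamino group (-N(CH3)2) meeting every constraint; each maps to a distinct set of atoms, giving 2 matches.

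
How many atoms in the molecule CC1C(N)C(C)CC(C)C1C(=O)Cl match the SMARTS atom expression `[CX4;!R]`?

The query [CX4;!R] means: aliphatic carbon with four total connections, not in a ring.
Check the 13 heavy atoms by environment: 6× C (X4, in 6-ring) → no; 3× C (X4, acyclic) → match; 1× N (X3, acyclic) → no; 1× C (X3, acyclic) → no; 1× O (X1, acyclic) → no; 1× Cl (X1, acyclic) → no.
That gives 3 matching atoms.

3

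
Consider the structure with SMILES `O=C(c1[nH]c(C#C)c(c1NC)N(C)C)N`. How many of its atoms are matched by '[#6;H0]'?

6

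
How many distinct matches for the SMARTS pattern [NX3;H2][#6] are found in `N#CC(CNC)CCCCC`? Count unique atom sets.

0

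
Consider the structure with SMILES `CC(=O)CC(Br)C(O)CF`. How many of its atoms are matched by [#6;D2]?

2

The query [#6;D2] means: any carbon bonded to exactly two heavy atoms.
Check the 10 heavy atoms by environment: 2× C (D2) → match; 3× C (D3) → no; 1× F (D1) → no; 1× Br (D1) → no; 2× O (D1) → no; 1× C (D1) → no.
That gives 2 matching atoms.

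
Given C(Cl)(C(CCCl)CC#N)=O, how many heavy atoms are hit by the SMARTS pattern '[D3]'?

2

Check the 10 heavy atoms by environment: 4× C (D2) → no; 2× C (D3) → match; 1× O (D1) → no; 2× Cl (D1) → no; 1× N (D1) → no.
That gives 2 matching atoms.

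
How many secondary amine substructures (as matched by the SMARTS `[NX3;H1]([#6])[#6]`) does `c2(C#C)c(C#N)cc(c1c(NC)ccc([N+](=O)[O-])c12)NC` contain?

2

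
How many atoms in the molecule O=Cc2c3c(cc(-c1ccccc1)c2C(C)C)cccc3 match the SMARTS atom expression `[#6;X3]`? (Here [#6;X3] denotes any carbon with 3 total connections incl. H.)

17

The query [#6;X3] means: any carbon (aromatic or not) with three total connections.
Check the 21 heavy atoms by environment: 16× c (aromatic, X3) → match; 3× C (X4) → no; 1× C (X3) → match; 1× O (X1) → no.
Summing the matching environments: 16 + 1 = 17 matching atoms.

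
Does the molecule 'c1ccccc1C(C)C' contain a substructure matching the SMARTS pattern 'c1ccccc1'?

Yes

The pattern c1ccccc1 describes six aromatic carbons in a ring — a benzene ring.
The required atom environment is present in the molecule, so the pattern matches.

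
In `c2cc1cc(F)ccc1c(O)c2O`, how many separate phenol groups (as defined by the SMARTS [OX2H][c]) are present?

[OX2H][c] is the SMARTS for a phenol: a hydroxyl oxygen attached to an aromatic carbon.
The molecule carries 2 separate instances of a hydroxyl group (-OH) meeting every constraint; each maps to a distinct set of atoms, giving 2 matches.

2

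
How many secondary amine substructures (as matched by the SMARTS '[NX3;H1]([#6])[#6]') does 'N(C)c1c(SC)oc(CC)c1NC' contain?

[NX3;H1]([#6])[#6] is the SMARTS for a secondary amine: a trivalent nitrogen with one H, bonded to two carbons.
The molecule carries 2 separate instances of an N-methylamino group (-NHCH3) meeting every constraint; each maps to a distinct set of atoms, giving 2 matches.

2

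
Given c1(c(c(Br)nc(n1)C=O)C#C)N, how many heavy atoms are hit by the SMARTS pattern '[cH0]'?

Check the 12 heavy atoms by environment: 2× n (aromatic, H0) → no; 4× c (aromatic, H0) → match; 2× C (H1) → no; 1× O (H0) → no; 1× Br (H0) → no; 1× C (H0) → no; 1× N (H2) → no.
That gives 4 matching atoms.

4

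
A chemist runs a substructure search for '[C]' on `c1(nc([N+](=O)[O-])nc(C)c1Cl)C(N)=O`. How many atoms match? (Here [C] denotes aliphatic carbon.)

2

Check the 14 heavy atoms by environment: 2× n (aromatic) → no; 4× c (aromatic) → no; 2× C → match; 2× O → no; 1× N → no; 1× N (charge +1) → no; 1× O (charge -1) → no; 1× Cl → no.
That gives 2 matching atoms.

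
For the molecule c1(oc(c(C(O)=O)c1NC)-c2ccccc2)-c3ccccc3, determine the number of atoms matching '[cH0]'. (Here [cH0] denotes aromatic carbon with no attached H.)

The query [cH0] means: aromatic carbon with no attached hydrogen (substituted or ring-fusion).
Check the 22 heavy atoms by environment: 1× o (aromatic, H0) → no; 6× c (aromatic, H0) → match; 10× c (aromatic, H1) → no; 1× C (H0) → no; 1× O (H0) → no; 1× O (H1) → no; 1× N (H1) → no; 1× C (H3) → no.
That gives 6 matching atoms.

6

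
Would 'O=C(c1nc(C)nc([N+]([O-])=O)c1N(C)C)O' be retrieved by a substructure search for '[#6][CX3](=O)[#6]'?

No

The pattern [#6][CX3](=O)[#6] describes a carbonyl carbon (no H) flanked by two carbons — a ketone.
The closest candidate here is a carboxylic acid group (-C(=O)OH), but one neighbour of the carbonyl carbon is O, not C. No other fragment satisfies the full query, so there is no match.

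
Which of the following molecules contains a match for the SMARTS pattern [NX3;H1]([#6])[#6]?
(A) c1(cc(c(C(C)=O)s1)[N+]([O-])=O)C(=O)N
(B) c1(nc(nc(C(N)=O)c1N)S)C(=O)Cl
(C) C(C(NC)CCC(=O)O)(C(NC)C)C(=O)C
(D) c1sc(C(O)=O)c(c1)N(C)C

C

[NX3;H1]([#6])[#6] describes a trivalent nitrogen with one H, bonded to two carbons (a secondary amine).
(A) has a primary amide (-C(=O)NH2) but the -C(=O)NH2 nitrogen has H2, not H1.
(B) has a primary amide (-C(=O)NH2) but the -C(=O)NH2 nitrogen has H2, not H1.
(C) contains an N-methylamino group (-NHCH3), which satisfies every atom and bond constraint.
(D) has a dimethylamino group (-N(CH3)2) but the nitrogen has H0, not H1.
So the answer is (C).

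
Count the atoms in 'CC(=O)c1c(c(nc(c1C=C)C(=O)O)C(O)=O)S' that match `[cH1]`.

0

Check the 18 heavy atoms by environment: 1× n (aromatic, H0) → no; 5× c (aromatic, H0) → no; 3× C (H0) → no; 3× O (H0) → no; 2× O (H1) → no; 1× C (H1) → no; 1× C (H2) → no; 1× C (H3) → no; 1× S (H1) → no.
No environment satisfies the query, so 0 matching atoms.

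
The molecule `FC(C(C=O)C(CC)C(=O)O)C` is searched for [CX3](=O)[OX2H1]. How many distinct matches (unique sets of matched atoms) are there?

[CX3](=O)[OX2H1] is the SMARTS for a carboxylic acid: an sp2 carbon double-bonded to O and single-bonded to an -OH oxygen.
Exactly one fragment in the molecule meets all constraints, giving 1 match.

1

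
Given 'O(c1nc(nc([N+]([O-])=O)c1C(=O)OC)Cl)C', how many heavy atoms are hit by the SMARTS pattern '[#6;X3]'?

The query [#6;X3] means: any carbon (aromatic or not) with three total connections.
Check the 16 heavy atoms by environment: 2× n (aromatic, X2) → no; 4× c (aromatic, X3) → match; 2× O (X2) → no; 2× C (X4) → no; 1× C (X3) → match; 2× O (X1) → no; 1× Cl (X1) → no; 1× N (charge +1, X3) → no; 1× O (charge -1, X1) → no.
Summing the matching environments: 4 + 1 = 5 matching atoms.

5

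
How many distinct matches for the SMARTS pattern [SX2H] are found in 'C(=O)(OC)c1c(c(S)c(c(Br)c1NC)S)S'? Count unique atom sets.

3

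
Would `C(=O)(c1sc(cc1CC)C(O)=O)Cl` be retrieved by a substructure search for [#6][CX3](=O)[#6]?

No

The pattern [#6][CX3](=O)[#6] describes a carbonyl carbon (no H) flanked by two carbons — a ketone.
The closest candidate here is a carboxylic acid group (-C(=O)OH), but one neighbour of the carbonyl carbon is O, not C. No other fragment satisfies the full query, so there is no match.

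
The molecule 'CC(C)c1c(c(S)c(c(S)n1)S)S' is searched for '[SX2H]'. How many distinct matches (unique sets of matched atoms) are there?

[SX2H] is the SMARTS for a thiol: an aliphatic sulfur with two connections, one being H.
The molecule carries 4 separate instances of a thiol (-SH) meeting every constraint; each maps to a distinct set of atoms, giving 4 matches.

4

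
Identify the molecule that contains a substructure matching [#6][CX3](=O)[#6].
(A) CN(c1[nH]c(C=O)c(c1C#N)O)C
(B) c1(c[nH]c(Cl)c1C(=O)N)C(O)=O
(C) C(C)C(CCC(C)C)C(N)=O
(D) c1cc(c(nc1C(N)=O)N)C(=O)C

D

[#6][CX3](=O)[#6] describes a carbonyl carbon (no H) flanked by two carbons (a ketone).
(A) has an aldehyde (-CHO) but the carbonyl carbon has H1, so it is not flanked by two carbons.
(B) has a carboxylic acid group (-C(=O)OH) but one neighbour of the carbonyl carbon is O, not C.
(C) has a primary amide (-C(=O)NH2) but one neighbour of the carbonyl carbon is N, not C.
(D) contains an acetyl/ketone group (-C(=O)CH3), which satisfies every atom and bond constraint.
So the answer is (D).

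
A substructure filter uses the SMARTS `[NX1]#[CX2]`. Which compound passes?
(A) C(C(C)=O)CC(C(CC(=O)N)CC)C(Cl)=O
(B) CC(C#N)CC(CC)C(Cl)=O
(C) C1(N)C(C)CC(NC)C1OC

B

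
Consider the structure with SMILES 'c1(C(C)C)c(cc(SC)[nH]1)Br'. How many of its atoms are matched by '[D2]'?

3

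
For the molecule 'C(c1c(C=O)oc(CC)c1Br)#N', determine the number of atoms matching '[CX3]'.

The query [CX3] means: C with X3: aliphatic carbon with exactly 3 total connections.
Check the 12 heavy atoms by environment: 1× o (aromatic, X2) → no; 4× c (aromatic, X3) → no; 1× C (X3) → match; 1× O (X1) → no; 2× C (X4) → no; 1× Br (X1) → no; 1× C (X2) → no; 1× N (X1) → no.
That gives 1 matching atom.

1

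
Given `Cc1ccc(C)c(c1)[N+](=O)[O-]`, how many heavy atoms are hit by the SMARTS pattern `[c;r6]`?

6

Check the 11 heavy atoms by environment: 6× c (aromatic, in 6-ring) → match; 1× N (charge +1, acyclic) → no; 1× O (charge -1, acyclic) → no; 1× O (acyclic) → no; 2× C (acyclic) → no.
That gives 6 matching atoms.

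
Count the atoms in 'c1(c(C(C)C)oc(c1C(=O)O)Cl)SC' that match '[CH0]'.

1

The query [CH0] means: aliphatic carbon with no attached hydrogen.
Check the 14 heavy atoms by environment: 1× o (aromatic, H0) → no; 4× c (aromatic, H0) → no; 1× C (H1) → no; 3× C (H3) → no; 1× C (H0) → match; 1× O (H0) → no; 1× O (H1) → no; 1× Cl (H0) → no; 1× S (H0) → no.
That gives 1 matching atom.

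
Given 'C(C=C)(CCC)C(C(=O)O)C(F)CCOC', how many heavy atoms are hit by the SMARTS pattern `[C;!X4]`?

The query [C;!X4] means: aliphatic carbon that does not have four total connections.
Check the 16 heavy atoms by environment: 9× C (X4) → no; 3× C (X3) → match; 1× O (X1) → no; 2× O (X2) → no; 1× F (X1) → no.
That gives 3 matching atoms.

3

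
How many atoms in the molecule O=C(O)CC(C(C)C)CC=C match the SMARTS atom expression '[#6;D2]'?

3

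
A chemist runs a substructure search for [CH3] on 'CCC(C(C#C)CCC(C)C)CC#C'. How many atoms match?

The query [CH3] means: aliphatic carbon with exactly three hydrogens.
Check the 14 heavy atoms by environment: 4× C (H2) → no; 5× C (H1) → no; 3× C (H3) → match; 2× C (H0) → no.
That gives 3 matching atoms.

3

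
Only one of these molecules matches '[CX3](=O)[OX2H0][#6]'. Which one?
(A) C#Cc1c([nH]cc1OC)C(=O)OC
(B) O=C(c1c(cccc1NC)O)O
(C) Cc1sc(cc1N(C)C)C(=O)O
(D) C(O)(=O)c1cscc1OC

A

[CX3](=O)[OX2H0][#6] describes a carbonyl carbon bonded to an oxygen that is itself bonded to carbon (no H on that O) (an ester).
(A) contains a methyl-ester group (-C(=O)OCH3), which satisfies every atom and bond constraint.
(B) has a carboxylic acid group (-C(=O)OH) but the singly-bonded O carries H (OX2H1, not H0).
(C) has a carboxylic acid group (-C(=O)OH) but the singly-bonded O carries H (OX2H1, not H0).
(D) has a methoxy ether (-OCH3) but the ether oxygen is not adjacent to a C=O carbon.
So the answer is (A).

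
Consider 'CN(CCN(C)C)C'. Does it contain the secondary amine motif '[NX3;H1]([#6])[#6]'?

The pattern [NX3;H1]([#6])[#6] describes a trivalent nitrogen with one H, bonded to two carbons — a secondary amine.
The closest candidate here is a dimethylamino group (-N(CH3)2), but the nitrogen has H0, not H1. No other fragment satisfies the full query, so there is no match.

No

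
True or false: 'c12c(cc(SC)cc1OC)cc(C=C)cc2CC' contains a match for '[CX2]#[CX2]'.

The pattern [CX2]#[CX2] describes a carbon-carbon triple bond — an alkyne.
The closest candidate here is a vinyl group (-CH=CH2), but the C=C is a double bond; both carbons are CX3, not CX2. No other fragment satisfies the full query, so there is no match.

False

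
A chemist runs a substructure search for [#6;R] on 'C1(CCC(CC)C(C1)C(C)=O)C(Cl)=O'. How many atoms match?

6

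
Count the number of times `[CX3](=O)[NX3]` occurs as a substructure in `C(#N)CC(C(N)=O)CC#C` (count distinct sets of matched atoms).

1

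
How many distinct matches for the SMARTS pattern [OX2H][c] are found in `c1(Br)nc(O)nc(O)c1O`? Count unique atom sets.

3

[OX2H][c] is the SMARTS for a phenol: a hydroxyl oxygen attached to an aromatic carbon.
The molecule carries 3 separate instances of a hydroxyl group (-OH) meeting every constraint; each maps to a distinct set of atoms, giving 3 matches.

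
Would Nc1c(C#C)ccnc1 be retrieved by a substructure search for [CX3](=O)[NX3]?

No

The pattern [CX3](=O)[NX3] describes a carbonyl carbon bonded to a trivalent nitrogen — an amide.
The closest candidate here is a primary amino group (-NH2), but the -NH2 is not attached to a carbonyl carbon. No other fragment satisfies the full query, so there is no match.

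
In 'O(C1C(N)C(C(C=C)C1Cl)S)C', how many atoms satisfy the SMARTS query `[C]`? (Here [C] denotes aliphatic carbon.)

8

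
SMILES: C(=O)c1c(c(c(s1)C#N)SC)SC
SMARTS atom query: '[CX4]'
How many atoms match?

Check the 13 heavy atoms by environment: 1× s (aromatic, X2) → no; 4× c (aromatic, X3) → no; 2× S (X2) → no; 2× C (X4) → match; 1× C (X2) → no; 1× N (X1) → no; 1× C (X3) → no; 1× O (X1) → no.
That gives 2 matching atoms.

2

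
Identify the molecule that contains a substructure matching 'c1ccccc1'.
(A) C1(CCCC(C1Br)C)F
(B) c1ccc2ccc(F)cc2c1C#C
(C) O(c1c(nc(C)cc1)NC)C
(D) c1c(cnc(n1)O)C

c1ccccc1 describes six aromatic carbons in a ring (a benzene ring).
(A) has a methyl group (-CH3) but no six-membered all-carbon aromatic ring is present.
(B) contains the required atom environment, so the pattern matches.
(C) has a methyl group (-CH3) but no six-membered all-carbon aromatic ring is present.
(D) has a methyl group (-CH3) but no six-membered all-carbon aromatic ring is present.
So the answer is (B).

B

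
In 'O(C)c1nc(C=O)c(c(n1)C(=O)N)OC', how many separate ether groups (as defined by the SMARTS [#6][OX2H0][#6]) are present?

[#6][OX2H0][#6] is the SMARTS for an ether: an aliphatic oxygen bridging two carbons with no H on the oxygen.
The molecule carries 2 separate instances of a methoxy ether (-OCH3) meeting every constraint; each maps to a distinct set of atoms, giving 2 matches.

2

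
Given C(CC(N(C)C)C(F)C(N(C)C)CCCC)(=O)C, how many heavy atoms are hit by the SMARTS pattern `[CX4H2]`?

4

The query [CX4H2] means: sp3 carbon (X4) with exactly two hydrogens.
Check the 18 heavy atoms by environment: 4× C (H2, X4) → match; 3× C (H1, X4) → no; 2× N (H0, X3) → no; 6× C (H3, X4) → no; 1× F (H0, X1) → no; 1× C (H0, X3) → no; 1× O (H0, X1) → no.
That gives 4 matching atoms.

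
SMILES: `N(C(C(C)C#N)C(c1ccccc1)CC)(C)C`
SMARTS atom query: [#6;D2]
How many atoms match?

The query [#6;D2] means: any carbon bonded to exactly two heavy atoms.
Check the 17 heavy atoms by environment: 4× C (D1) → no; 3× C (D3) → no; 2× C (D2) → match; 1× c (aromatic, D3) → no; 5× c (aromatic, D2) → match; 1× N (D1) → no; 1× N (D3) → no.
Summing the matching environments: 2 + 5 = 7 matching atoms.

7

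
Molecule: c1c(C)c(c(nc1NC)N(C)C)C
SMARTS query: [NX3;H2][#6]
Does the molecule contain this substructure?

The pattern [NX3;H2][#6] describes a trivalent nitrogen with two H attached to carbon — a primary amine.
The closest candidate here is a dimethylamino group (-N(CH3)2), but the nitrogen has H0, not H2. No other fragment satisfies the full query, so there is no match.

No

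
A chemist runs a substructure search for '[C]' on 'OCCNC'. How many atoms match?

The query [C] means: uppercase C matches aliphatic (non-aromatic) carbon only.
Check the 5 heavy atoms by environment: 3× C → match; 1× O → no; 1× N → no.
That gives 3 matching atoms.

3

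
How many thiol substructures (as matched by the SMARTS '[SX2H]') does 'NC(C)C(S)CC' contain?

1

[SX2H] is the SMARTS for a thiol: an aliphatic sulfur with two connections, one being H.
Exactly one fragment in the molecule meets all constraints, giving 1 match.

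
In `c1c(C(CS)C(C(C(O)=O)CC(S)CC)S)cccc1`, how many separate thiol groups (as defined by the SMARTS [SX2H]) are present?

3

[SX2H] is the SMARTS for a thiol: an aliphatic sulfur with two connections, one being H.
The molecule carries 3 separate instances of a thiol (-SH) meeting every constraint; each maps to a distinct set of atoms, giving 3 matches.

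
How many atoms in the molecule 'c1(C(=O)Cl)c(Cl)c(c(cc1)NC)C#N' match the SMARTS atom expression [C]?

The query [C] means: uppercase C matches aliphatic (non-aromatic) carbon only.
Check the 14 heavy atoms by environment: 6× c (aromatic) → no; 3× C → match; 2× N → no; 1× O → no; 2× Cl → no.
That gives 3 matching atoms.

3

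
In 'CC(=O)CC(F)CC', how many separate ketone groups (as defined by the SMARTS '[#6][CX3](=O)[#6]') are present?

1

[#6][CX3](=O)[#6] is the SMARTS for a ketone: a carbonyl carbon (no H) flanked by two carbons.
Exactly one fragment in the molecule meets all constraints, giving 1 match.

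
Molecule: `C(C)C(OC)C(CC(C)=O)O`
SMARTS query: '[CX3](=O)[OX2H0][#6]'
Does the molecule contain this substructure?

The pattern [CX3](=O)[OX2H0][#6] describes a carbonyl carbon bonded to an oxygen that is itself bonded to carbon (no H on that O) — an ester.
The closest candidate here is a methoxy ether (-OCH3), but the ether oxygen is not adjacent to a C=O carbon. No other fragment satisfies the full query, so there is no match.

No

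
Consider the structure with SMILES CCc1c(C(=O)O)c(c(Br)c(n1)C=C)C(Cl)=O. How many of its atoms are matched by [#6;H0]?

Check the 17 heavy atoms by environment: 1× n (aromatic, H0) → no; 5× c (aromatic, H0) → match; 1× C (H1) → no; 2× C (H2) → no; 1× Br (H0) → no; 1× C (H3) → no; 2× C (H0) → match; 2× O (H0) → no; 1× O (H1) → no; 1× Cl (H0) → no.
Summing the matching environments: 5 + 2 = 7 matching atoms.

7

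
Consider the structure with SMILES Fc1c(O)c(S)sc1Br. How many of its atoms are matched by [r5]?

5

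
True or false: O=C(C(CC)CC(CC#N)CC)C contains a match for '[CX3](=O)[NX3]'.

False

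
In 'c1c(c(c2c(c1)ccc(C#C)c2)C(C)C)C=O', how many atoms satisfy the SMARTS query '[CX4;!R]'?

3

The query [CX4;!R] means: aliphatic carbon with four total connections, not in a ring.
Check the 17 heavy atoms by environment: 10× c (aromatic, X3, in 6-ring) → no; 2× C (X2, acyclic) → no; 3× C (X4, acyclic) → match; 1× C (X3, acyclic) → no; 1× O (X1, acyclic) → no.
That gives 3 matching atoms.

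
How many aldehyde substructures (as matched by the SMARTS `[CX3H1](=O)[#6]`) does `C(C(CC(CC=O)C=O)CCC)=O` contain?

3

[CX3H1](=O)[#6] is the SMARTS for an aldehyde: an sp2 carbon with one H, double-bonded to O and single-bonded to carbon.
The molecule carries 3 separate instances of an aldehyde (-CHO) meeting every constraint; each maps to a distinct set of atoms, giving 3 matches.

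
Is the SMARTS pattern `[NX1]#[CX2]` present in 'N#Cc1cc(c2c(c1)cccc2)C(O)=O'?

The pattern [NX1]#[CX2] describes a nitrogen triple-bonded to a two-connected carbon — a nitrile.
The molecule carries a nitrile (-C#N), whose atoms satisfy every constraint of the query, so the pattern matches.

Yes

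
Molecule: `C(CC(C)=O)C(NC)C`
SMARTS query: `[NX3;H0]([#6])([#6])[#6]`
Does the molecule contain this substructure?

No

The pattern [NX3;H0]([#6])([#6])[#6] describes a trivalent nitrogen with no H, bonded to three carbons — a tertiary amine.
The closest candidate here is an N-methylamino group (-NHCH3), but the nitrogen still has one H (H1), not H0. No other fragment satisfies the full query, so there is no match.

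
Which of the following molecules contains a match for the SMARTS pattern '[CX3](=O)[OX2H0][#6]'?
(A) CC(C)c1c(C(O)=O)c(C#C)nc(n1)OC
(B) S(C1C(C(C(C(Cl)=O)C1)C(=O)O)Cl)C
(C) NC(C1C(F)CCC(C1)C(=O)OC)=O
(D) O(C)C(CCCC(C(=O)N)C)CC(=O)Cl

[CX3](=O)[OX2H0][#6] describes a carbonyl carbon bonded to an oxygen that is itself bonded to carbon (no H on that O) (an ester).
(A) has a methoxy ether (-OCH3) but the ether oxygen is not adjacent to a C=O carbon.
(B) has a carboxylic acid group (-C(=O)OH) but the singly-bonded O carries H (OX2H1, not H0).
(C) contains a methyl-ester group (-C(=O)OCH3), which satisfies every atom and bond constraint.
(D) has a methoxy ether (-OCH3) but the ether oxygen is not adjacent to a C=O carbon.
So the answer is (C).

C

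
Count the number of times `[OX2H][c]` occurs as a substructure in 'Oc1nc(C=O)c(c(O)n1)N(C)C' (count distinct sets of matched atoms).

2

[OX2H][c] is the SMARTS for a phenol: a hydroxyl oxygen attached to an aromatic carbon.
The molecule carries 2 separate instances of a hydroxyl group (-OH) meeting every constraint; each maps to a distinct set of atoms, giving 2 matches.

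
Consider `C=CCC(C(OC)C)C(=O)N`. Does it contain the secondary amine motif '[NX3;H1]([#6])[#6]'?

No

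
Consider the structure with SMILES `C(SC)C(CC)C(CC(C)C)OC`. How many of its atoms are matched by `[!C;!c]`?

2

The query [!C;!c] means: neither aliphatic nor aromatic carbon — same as [!#6].
Check the 13 heavy atoms by environment: 11× C → no; 1× O → match; 1× S → match.
Summing the matching environments: 1 + 1 = 2 matching atoms.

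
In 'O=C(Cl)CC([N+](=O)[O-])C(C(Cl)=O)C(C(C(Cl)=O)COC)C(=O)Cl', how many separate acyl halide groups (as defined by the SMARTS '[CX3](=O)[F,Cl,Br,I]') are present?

4

[CX3](=O)[F,Cl,Br,I] is the SMARTS for an acyl halide: a carbonyl carbon bonded to a halogen.
The molecule carries 4 separate instances of an acyl chloride (-C(=O)Cl) meeting every constraint; each maps to a distinct set of atoms, giving 4 matches.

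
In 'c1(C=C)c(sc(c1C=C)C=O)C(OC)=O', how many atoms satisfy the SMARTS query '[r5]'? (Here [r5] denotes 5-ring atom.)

5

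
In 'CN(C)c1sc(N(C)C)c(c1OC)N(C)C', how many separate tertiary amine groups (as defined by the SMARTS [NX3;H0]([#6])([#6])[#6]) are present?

3

[NX3;H0]([#6])([#6])[#6] is the SMARTS for a tertiary amine: a trivalent nitrogen with no H, bonded to three carbons.
The molecule carries 3 separate instances of a dimethylamino group (-N(CH3)2) meeting every constraint; each maps to a distinct set of atoms, giving 3 matches.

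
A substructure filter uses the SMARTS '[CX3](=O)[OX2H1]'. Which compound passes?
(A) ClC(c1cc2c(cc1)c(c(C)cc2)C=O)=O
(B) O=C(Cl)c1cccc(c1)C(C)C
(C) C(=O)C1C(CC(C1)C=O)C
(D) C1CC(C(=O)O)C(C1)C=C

D

[CX3](=O)[OX2H1] describes an sp2 carbon double-bonded to O and single-bonded to an -OH oxygen (a carboxylic acid).
(A) has an acyl chloride (-C(=O)Cl) but the carbonyl is bonded to Cl, not to an -OH oxygen.
(B) has an acyl chloride (-C(=O)Cl) but the carbonyl is bonded to Cl, not to an -OH oxygen.
(C) has an aldehyde (-CHO) but there is no singly-bonded oxygen on the carbonyl carbon.
(D) contains a carboxylic acid group (-C(=O)OH), which satisfies every atom and bond constraint.
So the answer is (D).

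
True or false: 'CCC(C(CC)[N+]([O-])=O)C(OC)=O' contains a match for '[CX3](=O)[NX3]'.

False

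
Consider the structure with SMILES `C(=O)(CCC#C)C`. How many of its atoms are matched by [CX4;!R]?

3

Check the 7 heavy atoms by environment: 3× C (X4, acyclic) → match; 2× C (X2, acyclic) → no; 1× C (X3, acyclic) → no; 1× O (X1, acyclic) → no.
That gives 3 matching atoms.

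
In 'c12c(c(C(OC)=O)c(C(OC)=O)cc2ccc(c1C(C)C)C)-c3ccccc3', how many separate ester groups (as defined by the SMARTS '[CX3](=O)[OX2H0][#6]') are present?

2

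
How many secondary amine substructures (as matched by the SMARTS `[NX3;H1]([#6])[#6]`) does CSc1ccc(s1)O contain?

0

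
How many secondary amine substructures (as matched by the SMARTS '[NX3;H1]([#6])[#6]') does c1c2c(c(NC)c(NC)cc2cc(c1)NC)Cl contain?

3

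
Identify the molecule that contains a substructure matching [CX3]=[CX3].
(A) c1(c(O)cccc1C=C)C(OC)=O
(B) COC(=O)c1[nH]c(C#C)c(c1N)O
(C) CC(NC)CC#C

A

[CX3]=[CX3] describes a non-aromatic C=C double bond between two sp2 carbons (an alkene).
(A) contains a vinyl group (-CH=CH2), which satisfies every atom and bond constraint.
(B) has an ethynyl group (-C#CH) but the C-C bond is a triple bond, not a double bond.
(C) has an ethynyl group (-C#CH) but the C-C bond is a triple bond, not a double bond.
So the answer is (A).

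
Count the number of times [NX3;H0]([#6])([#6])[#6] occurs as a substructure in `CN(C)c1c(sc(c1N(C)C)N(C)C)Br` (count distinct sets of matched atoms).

[NX3;H0]([#6])([#6])[#6] is the SMARTS for a tertiary amine: a trivalent nitrogen with no H, bonded to three carbons.
The molecule carries 3 separate instances of a dimethylamino group (-N(CH3)2) meeting every constraint; each maps to a distinct set of atoms, giving 3 matches.

3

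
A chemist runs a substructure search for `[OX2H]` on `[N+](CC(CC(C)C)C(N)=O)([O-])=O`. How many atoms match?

The query [OX2H] means: aliphatic oxygen with two connections, one of which is H — an -OH oxygen.
Check the 12 heavy atoms by environment: 2× C (H2, X4) → no; 2× C (H1, X4) → no; 1× N (charge +1, H0, X3) → no; 1× O (charge -1, H0, X1) → no; 2× O (H0, X1) → no; 2× C (H3, X4) → no; 1× C (H0, X3) → no; 1× N (H2, X3) → no.
No environment satisfies the query, so 0 matching atoms.

0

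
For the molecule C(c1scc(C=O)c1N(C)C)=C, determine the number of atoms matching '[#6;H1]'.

3

The query [#6;H1] means: any carbon bearing exactly one hydrogen.
Check the 12 heavy atoms by environment: 1× s (aromatic, H0) → no; 1× c (aromatic, H1) → match; 3× c (aromatic, H0) → no; 2× C (H1) → match; 1× O (H0) → no; 1× C (H2) → no; 1× N (H0) → no; 2× C (H3) → no.
Summing the matching environments: 1 + 2 = 3 matching atoms.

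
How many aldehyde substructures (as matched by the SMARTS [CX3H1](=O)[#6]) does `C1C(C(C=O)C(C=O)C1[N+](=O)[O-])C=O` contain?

3

[CX3H1](=O)[#6] is the SMARTS for an aldehyde: an sp2 carbon with one H, double-bonded to O and single-bonded to carbon.
The molecule carries 3 separate instances of an aldehyde (-CHO) meeting every constraint; each maps to a distinct set of atoms, giving 3 matches.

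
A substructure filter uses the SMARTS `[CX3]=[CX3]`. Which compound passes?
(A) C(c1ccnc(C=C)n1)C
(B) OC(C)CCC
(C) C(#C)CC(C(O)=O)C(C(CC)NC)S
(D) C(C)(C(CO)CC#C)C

A

[CX3]=[CX3] describes a non-aromatic C=C double bond between two sp2 carbons (an alkene).
(A) contains a vinyl group (-CH=CH2), which satisfies every atom and bond constraint.
(B) has an ethyl group (-CH2CH3) but its C-C bond is a single bond between CX4 carbons, not CX3=CX3.
(C) has an ethynyl group (-C#CH) but the C-C bond is a triple bond, not a double bond.
(D) has an ethynyl group (-C#CH) but the C-C bond is a triple bond, not a double bond.
So the answer is (A).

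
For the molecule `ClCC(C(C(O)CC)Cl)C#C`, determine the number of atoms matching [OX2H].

1

The query [OX2H] means: aliphatic oxygen with two connections, one of which is H — an -OH oxygen.
Check the 11 heavy atoms by environment: 2× C (H2, X4) → no; 3× C (H1, X4) → no; 1× C (H3, X4) → no; 1× C (H0, X2) → no; 1× C (H1, X2) → no; 1× O (H1, X2) → match; 2× Cl (H0, X1) → no.
That gives 1 matching atom.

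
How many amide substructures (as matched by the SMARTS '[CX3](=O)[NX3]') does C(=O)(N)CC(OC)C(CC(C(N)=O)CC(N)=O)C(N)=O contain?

4

[CX3](=O)[NX3] is the SMARTS for an amide: a carbonyl carbon bonded to a trivalent nitrogen.
The molecule carries 4 separate instances of a primary amide (-C(=O)NH2) meeting every constraint; each maps to a distinct set of atoms, giving 4 matches.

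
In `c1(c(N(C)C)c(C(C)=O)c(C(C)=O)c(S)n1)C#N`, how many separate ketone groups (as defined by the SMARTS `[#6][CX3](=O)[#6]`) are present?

2

[#6][CX3](=O)[#6] is the SMARTS for a ketone: a carbonyl carbon (no H) flanked by two carbons.
The molecule carries 2 separate instances of an acetyl/ketone group (-C(=O)CH3) meeting every constraint; each maps to a distinct set of atoms, giving 2 matches.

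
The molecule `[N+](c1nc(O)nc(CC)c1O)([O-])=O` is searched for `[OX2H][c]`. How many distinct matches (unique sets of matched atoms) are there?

2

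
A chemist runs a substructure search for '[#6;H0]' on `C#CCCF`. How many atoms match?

The query [#6;H0] means: any carbon with no attached hydrogen.
Check the 5 heavy atoms by environment: 2× C (H2) → no; 1× F (H0) → no; 1× C (H0) → match; 1× C (H1) → no.
That gives 1 matching atom.

1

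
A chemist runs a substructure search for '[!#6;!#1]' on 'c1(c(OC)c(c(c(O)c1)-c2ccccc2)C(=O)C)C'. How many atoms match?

Check the 19 heavy atoms by environment: 12× c (aromatic) → no; 3× O → match; 4× C → no.
That gives 3 matching atoms.

3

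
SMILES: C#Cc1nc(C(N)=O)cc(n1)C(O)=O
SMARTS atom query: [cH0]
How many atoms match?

Check the 14 heavy atoms by environment: 2× n (aromatic, H0) → no; 3× c (aromatic, H0) → match; 1× c (aromatic, H1) → no; 3× C (H0) → no; 2× O (H0) → no; 1× O (H1) → no; 1× N (H2) → no; 1× C (H1) → no.
That gives 3 matching atoms.

3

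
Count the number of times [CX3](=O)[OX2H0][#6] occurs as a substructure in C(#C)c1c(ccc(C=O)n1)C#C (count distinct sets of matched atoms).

0

[CX3](=O)[OX2H0][#6] is the SMARTS for an ester: a carbonyl carbon bonded to an oxygen that is itself bonded to carbon (no H on that O).
No fragment in the molecule satisfies every constraint, giving 0 matches.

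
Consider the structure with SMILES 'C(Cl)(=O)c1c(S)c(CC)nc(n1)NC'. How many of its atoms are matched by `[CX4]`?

Check the 14 heavy atoms by environment: 2× n (aromatic, X2) → no; 4× c (aromatic, X3) → no; 1× S (X2) → no; 1× C (X3) → no; 1× O (X1) → no; 1× Cl (X1) → no; 3× C (X4) → match; 1× N (X3) → no.
That gives 3 matching atoms.

3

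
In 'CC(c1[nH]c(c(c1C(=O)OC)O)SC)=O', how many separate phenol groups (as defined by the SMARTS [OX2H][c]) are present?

1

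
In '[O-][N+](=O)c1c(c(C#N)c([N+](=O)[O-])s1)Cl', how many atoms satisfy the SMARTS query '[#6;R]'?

Check the 14 heavy atoms by environment: 1× s (aromatic, in 5-ring) → no; 4× c (aromatic, in 5-ring) → match; 2× N (charge +1, acyclic) → no; 2× O (charge -1, acyclic) → no; 2× O (acyclic) → no; 1× Cl (acyclic) → no; 1× C (acyclic) → no; 1× N (acyclic) → no.
That gives 4 matching atoms.

4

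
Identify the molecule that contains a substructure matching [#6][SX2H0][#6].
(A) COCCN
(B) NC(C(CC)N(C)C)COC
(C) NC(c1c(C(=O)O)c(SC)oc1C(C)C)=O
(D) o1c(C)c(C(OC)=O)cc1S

C

[#6][SX2H0][#6] describes an aliphatic sulfur bridging two carbons with no H on the sulfur (a thioether).
(A) has a methoxy ether (-OCH3) but the bridging atom is O, not S.
(B) has a methoxy ether (-OCH3) but the bridging atom is O, not S.
(C) contains a methylthio ether (-SCH3), which satisfies every atom and bond constraint.
(D) has a thiol (-SH) but the sulfur has H1, not H0 bridging two carbons.
So the answer is (C).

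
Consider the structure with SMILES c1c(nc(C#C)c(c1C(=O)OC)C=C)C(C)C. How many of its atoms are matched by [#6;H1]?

The query [#6;H1] means: any carbon bearing exactly one hydrogen.
Check the 17 heavy atoms by environment: 1× n (aromatic, H0) → no; 4× c (aromatic, H0) → no; 1× c (aromatic, H1) → match; 2× C (H0) → no; 3× C (H1) → match; 1× C (H2) → no; 2× O (H0) → no; 3× C (H3) → no.
Summing the matching environments: 1 + 3 = 4 matching atoms.

4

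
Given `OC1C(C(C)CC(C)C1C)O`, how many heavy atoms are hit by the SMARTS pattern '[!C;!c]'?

Check the 11 heavy atoms by environment: 9× C → no; 2× O → match.
That gives 2 matching atoms.

2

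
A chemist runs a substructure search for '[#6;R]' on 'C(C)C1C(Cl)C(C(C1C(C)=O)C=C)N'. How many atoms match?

5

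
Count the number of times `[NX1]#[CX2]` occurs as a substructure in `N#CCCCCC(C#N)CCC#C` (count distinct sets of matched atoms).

[NX1]#[CX2] is the SMARTS for a nitrile: a nitrogen triple-bonded to a two-connected carbon.
The molecule carries 2 separate instances of a nitrile (-C#N) meeting every constraint; each maps to a distinct set of atoms, giving 2 matches.

2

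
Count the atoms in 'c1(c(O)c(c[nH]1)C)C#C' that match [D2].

Check the 9 heavy atoms by environment: 1× n (aromatic, D2) → match; 1× c (aromatic, D2) → match; 3× c (aromatic, D3) → no; 1× O (D1) → no; 1× C (D2) → match; 2× C (D1) → no.
Summing the matching environments: 1 + 1 + 1 = 3 matching atoms.

3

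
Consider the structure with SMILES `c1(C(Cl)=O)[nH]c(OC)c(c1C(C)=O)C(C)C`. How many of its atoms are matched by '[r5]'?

The query [r5] means: r5 matches atoms in a five-membered ring.
Check the 16 heavy atoms by environment: 1× n (aromatic, in 5-ring) → match; 4× c (aromatic, in 5-ring) → match; 7× C (acyclic) → no; 3× O (acyclic) → no; 1× Cl (acyclic) → no.
Summing the matching environments: 1 + 4 = 5 matching atoms.

5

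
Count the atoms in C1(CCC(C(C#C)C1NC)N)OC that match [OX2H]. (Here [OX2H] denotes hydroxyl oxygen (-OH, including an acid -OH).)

0

Check the 13 heavy atoms by environment: 4× C (H1, X4) → no; 2× C (H2, X4) → no; 1× N (H2, X3) → no; 1× C (H0, X2) → no; 1× C (H1, X2) → no; 1× O (H0, X2) → no; 2× C (H3, X4) → no; 1× N (H1, X3) → no.
No environment satisfies the query, so 0 matching atoms.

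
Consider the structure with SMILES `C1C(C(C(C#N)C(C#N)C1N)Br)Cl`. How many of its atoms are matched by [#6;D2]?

3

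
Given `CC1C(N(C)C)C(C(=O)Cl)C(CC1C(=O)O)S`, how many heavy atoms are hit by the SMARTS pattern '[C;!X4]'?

2

Check the 17 heavy atoms by environment: 9× C (X4) → no; 2× C (X3) → match; 2× O (X1) → no; 1× O (X2) → no; 1× N (X3) → no; 1× S (X2) → no; 1× Cl (X1) → no.
That gives 2 matching atoms.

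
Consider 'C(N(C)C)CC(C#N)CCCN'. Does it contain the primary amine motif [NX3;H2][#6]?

The pattern [NX3;H2][#6] describes a trivalent nitrogen with two H attached to carbon — a primary amine.
The molecule carries a primary amino group (-NH2), whose atoms satisfy every constraint of the query, so the pattern matches.

Yes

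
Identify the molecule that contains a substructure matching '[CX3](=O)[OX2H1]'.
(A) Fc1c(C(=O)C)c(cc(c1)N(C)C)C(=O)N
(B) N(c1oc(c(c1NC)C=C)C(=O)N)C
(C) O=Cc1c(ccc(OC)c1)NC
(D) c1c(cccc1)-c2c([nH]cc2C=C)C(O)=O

D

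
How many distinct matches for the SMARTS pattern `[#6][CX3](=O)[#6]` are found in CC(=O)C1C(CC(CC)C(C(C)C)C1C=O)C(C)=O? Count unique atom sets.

2

[#6][CX3](=O)[#6] is the SMARTS for a ketone: a carbonyl carbon (no H) flanked by two carbons.
The molecule carries 2 separate instances of an acetyl/ketone group (-C(=O)CH3) meeting every constraint; each maps to a distinct set of atoms, giving 2 matches.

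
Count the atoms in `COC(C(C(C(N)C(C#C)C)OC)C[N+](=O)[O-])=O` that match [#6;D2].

2

The query [#6;D2] means: any carbon bonded to exactly two heavy atoms.
Check the 18 heavy atoms by environment: 2× C (D2) → match; 5× C (D3) → no; 4× C (D1) → no; 2× O (D1) → no; 2× O (D2) → no; 1× N (charge +1, D3) → no; 1× O (charge -1, D1) → no; 1× N (D1) → no.
That gives 2 matching atoms.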